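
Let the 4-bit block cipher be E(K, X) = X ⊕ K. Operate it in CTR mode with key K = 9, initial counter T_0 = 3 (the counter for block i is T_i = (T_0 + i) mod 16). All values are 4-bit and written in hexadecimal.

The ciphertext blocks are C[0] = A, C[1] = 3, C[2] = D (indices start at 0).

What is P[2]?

P[2] = 1

CTR decryption: S_i = E(K, T_i) where T_i is the counter for block i; P_i = C_i ⊕ S_i.
P[2]: T = 5, S = E(K, T) = C; D ⊕ C = 1.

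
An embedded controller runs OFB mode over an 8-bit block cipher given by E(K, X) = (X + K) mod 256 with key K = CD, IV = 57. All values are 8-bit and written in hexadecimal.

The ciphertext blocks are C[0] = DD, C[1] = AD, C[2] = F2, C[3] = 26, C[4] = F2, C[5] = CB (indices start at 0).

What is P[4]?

OFB decryption: S_i = E(K, S_{i−1}) with S_{−1} = IV; P_i = C_i ⊕ S_i.
P[0]: S = E(K, 57) = 24; DD ⊕ 24 = F9.
P[1]: S = E(K, 24) = F1; AD ⊕ F1 = 5C.
P[2]: S = E(K, F1) = BE; F2 ⊕ BE = 4C.
P[3]: S = E(K, BE) = 8B; 26 ⊕ 8B = AD.
P[4]: S = E(K, 8B) = 58; F2 ⊕ 58 = AA.

P[4] = AA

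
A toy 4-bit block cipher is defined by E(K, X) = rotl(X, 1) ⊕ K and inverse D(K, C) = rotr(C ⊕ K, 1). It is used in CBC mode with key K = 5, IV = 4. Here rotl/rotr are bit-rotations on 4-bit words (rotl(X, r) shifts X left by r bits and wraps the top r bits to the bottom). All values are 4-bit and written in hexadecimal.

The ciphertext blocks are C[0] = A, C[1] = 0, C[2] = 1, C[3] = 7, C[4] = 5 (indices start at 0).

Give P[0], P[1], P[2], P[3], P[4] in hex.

P[0] = B, P[1] = 0, P[2] = 2, P[3] = 0, P[4] = 7

CBC decryption: P_i = D(K, C_i) ⊕ C_{i−1}, with C_{−1} = IV.
P[0]: D(K, A) = F; F ⊕ 4 = B.
P[1]: D(K, 0) = A; A ⊕ A = 0.
P[2]: D(K, 1) = 2; 2 ⊕ 0 = 2.
P[3]: D(K, 7) = 1; 1 ⊕ 1 = 0.
P[4]: D(K, 5) = 0; 0 ⊕ 7 = 7.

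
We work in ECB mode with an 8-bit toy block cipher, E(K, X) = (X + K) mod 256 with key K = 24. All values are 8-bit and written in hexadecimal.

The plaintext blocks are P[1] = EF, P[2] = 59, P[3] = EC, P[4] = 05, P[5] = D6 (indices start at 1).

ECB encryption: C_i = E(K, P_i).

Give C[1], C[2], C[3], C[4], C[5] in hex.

C[1]: E(K, EF) = 13.
C[2]: E(K, 59) = 7D.
C[3]: E(K, EC) = 10.
C[4]: E(K, 05) = 29.
C[5]: E(K, D6) = FA.

C[1] = 13, C[2] = 7D, C[3] = 10, C[4] = 29, C[5] = FA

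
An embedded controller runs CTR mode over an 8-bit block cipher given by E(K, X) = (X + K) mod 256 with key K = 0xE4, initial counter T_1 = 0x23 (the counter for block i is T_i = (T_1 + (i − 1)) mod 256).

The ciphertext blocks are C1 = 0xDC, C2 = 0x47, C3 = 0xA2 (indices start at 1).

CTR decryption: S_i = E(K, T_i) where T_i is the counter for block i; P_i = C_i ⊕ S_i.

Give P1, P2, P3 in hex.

P1 = 0xDB, P2 = 0x4F, P3 = 0xAB

P1: T = 0x23, S = E(K, T) = 0x07; 0xDC ⊕ 0x07 = 0xDB.
P2: T = 0x24, S = E(K, T) = 0x08; 0x47 ⊕ 0x08 = 0x4F.
P3: T = 0x25, S = E(K, T) = 0x09; 0xA2 ⊕ 0x09 = 0xAB.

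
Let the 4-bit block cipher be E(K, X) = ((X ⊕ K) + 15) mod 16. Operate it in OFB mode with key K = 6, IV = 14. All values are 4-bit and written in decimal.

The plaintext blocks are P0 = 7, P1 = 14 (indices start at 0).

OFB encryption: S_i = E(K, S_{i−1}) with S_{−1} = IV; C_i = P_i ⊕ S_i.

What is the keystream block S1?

C0: S = E(K, 14) = 7; 7 ⊕ 7 = 0.
C1: S = E(K, 7) = 0; 14 ⊕ 0 = 14.
So S1 = 0.

0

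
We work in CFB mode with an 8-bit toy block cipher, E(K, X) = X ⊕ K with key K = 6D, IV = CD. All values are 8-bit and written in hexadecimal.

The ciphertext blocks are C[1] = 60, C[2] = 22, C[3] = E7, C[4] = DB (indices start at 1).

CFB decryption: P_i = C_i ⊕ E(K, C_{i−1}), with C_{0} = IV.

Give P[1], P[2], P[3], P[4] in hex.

P[1] = C0, P[2] = 2F, P[3] = A8, P[4] = 51

P[1]: E(K, CD) = A0; 60 ⊕ A0 = C0.
P[2]: E(K, 60) = 0D; 22 ⊕ 0D = 2F.
P[3]: E(K, 22) = 4F; E7 ⊕ 4F = A8.
P[4]: E(K, E7) = 8A; DB ⊕ 8A = 51.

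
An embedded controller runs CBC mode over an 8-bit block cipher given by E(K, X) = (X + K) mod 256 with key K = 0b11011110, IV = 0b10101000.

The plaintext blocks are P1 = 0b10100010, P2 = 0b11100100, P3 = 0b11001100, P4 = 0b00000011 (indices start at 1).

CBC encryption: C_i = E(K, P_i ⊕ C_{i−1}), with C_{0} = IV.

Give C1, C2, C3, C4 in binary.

C1: P1 ⊕ 0b10101000 = 0b00001010; E(K, 0b00001010) = 0b11101000.
C2: P2 ⊕ 0b11101000 = 0b00001100; E(K, 0b00001100) = 0b11101010.
C3: P3 ⊕ 0b11101010 = 0b00100110; E(K, 0b00100110) = 0b00000100.
C4: P4 ⊕ 0b00000100 = 0b00000111; E(K, 0b00000111) = 0b11100101.

C1 = 0b11101000, C2 = 0b11101010, C3 = 0b00000100, C4 = 0b11100101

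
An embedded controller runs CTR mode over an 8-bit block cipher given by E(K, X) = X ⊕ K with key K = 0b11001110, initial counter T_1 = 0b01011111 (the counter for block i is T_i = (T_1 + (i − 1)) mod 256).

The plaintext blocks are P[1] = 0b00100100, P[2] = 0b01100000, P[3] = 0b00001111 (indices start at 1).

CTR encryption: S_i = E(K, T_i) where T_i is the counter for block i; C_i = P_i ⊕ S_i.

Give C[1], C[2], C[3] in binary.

C[1] = 0b10110101, C[2] = 0b11001110, C[3] = 0b10100000

C[1]: T = 0b01011111, S = E(K, T) = 0b10010001; 0b00100100 ⊕ 0b10010001 = 0b10110101.
C[2]: T = 0b01100000, S = E(K, T) = 0b10101110; 0b01100000 ⊕ 0b10101110 = 0b11001110.
C[3]: T = 0b01100001, S = E(K, T) = 0b10101111; 0b00001111 ⊕ 0b10101111 = 0b10100000.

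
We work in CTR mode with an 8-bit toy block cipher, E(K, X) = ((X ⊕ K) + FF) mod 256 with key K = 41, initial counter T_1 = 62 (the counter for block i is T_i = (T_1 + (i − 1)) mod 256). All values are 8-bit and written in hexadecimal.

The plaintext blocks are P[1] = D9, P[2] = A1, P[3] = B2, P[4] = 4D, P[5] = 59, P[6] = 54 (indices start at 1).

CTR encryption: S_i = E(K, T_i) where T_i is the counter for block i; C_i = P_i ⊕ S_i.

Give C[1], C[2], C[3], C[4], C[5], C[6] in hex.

C[1] = FB, C[2] = 80, C[3] = 96, C[4] = 6E, C[5] = 7F, C[6] = 71

C[1]: T = 62, S = E(K, T) = 22; D9 ⊕ 22 = FB.
C[2]: T = 63, S = E(K, T) = 21; A1 ⊕ 21 = 80.
C[3]: T = 64, S = E(K, T) = 24; B2 ⊕ 24 = 96.
C[4]: T = 65, S = E(K, T) = 23; 4D ⊕ 23 = 6E.
C[5]: T = 66, S = E(K, T) = 26; 59 ⊕ 26 = 7F.
C[6]: T = 67, S = E(K, T) = 25; 54 ⊕ 25 = 71.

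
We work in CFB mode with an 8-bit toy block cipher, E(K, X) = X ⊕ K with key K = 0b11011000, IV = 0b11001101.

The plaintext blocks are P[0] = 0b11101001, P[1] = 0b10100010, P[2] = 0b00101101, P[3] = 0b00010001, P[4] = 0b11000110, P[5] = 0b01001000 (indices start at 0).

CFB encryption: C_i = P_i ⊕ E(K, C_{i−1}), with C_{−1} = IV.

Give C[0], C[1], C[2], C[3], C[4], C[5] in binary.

C[0]: E(K, 0b11001101) = 0b00010101; 0b11101001 ⊕ 0b00010101 = 0b11111100.
C[1]: E(K, 0b11111100) = 0b00100100; 0b10100010 ⊕ 0b00100100 = 0b10000110.
C[2]: E(K, 0b10000110) = 0b01011110; 0b00101101 ⊕ 0b01011110 = 0b01110011.
C[3]: E(K, 0b01110011) = 0b10101011; 0b00010001 ⊕ 0b10101011 = 0b10111010.
C[4]: E(K, 0b10111010) = 0b01100010; 0b11000110 ⊕ 0b01100010 = 0b10100100.
C[5]: E(K, 0b10100100) = 0b01111100; 0b01001000 ⊕ 0b01111100 = 0b00110100.

C[0] = 0b11111100, C[1] = 0b10000110, C[2] = 0b01110011, C[3] = 0b10111010, C[4] = 0b10100100, C[5] = 0b00110100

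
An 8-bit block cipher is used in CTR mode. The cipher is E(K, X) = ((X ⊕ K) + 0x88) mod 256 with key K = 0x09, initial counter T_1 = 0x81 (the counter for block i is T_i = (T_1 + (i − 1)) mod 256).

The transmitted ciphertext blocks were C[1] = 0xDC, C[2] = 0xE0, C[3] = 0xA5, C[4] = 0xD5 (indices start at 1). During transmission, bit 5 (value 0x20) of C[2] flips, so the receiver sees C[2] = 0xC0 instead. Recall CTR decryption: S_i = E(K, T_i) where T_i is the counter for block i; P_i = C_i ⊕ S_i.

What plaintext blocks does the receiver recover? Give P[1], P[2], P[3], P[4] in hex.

Only C[2] changed, to 0xC0. In CTR, a change in C_i flips the same bit in P_i only; the keystream is unaffected. Decrypting the received ciphertext:
P[1]: T = 0x81, S = E(K, T) = 0x10; 0xDC ⊕ 0x10 = 0xCC.
P[2]: T = 0x82, S = E(K, T) = 0x13; 0xC0 ⊕ 0x13 = 0xD3.
P[3]: T = 0x83, S = E(K, T) = 0x12; 0xA5 ⊕ 0x12 = 0xB7.
P[4]: T = 0x84, S = E(K, T) = 0x15; 0xD5 ⊕ 0x15 = 0xC0.
Blocks that differ from the original plaintext: P[2].

P[1] = 0xCC, P[2] = 0xD3, P[3] = 0xB7, P[4] = 0xC0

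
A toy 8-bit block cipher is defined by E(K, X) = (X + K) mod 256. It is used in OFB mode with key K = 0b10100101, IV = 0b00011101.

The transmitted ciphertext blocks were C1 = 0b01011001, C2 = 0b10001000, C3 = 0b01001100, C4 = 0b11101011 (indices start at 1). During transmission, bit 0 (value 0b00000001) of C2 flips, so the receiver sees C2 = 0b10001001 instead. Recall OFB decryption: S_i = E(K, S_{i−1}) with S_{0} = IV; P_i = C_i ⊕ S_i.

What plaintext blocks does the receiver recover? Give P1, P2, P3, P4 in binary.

Only C2 changed, to 0b10001001. In OFB, a change in C_i flips the same bit in P_i only; the keystream is unaffected. Decrypting the received ciphertext:
P1: S = E(K, 0b00011101) = 0b11000010; 0b01011001 ⊕ 0b11000010 = 0b10011011.
P2: S = E(K, 0b11000010) = 0b01100111; 0b10001001 ⊕ 0b01100111 = 0b11101110.
P3: S = E(K, 0b01100111) = 0b00001100; 0b01001100 ⊕ 0b00001100 = 0b01000000.
P4: S = E(K, 0b00001100) = 0b10110001; 0b11101011 ⊕ 0b10110001 = 0b01011010.
Blocks that differ from the original plaintext: P2.

P1 = 0b10011011, P2 = 0b11101110, P3 = 0b01000000, P4 = 0b01011010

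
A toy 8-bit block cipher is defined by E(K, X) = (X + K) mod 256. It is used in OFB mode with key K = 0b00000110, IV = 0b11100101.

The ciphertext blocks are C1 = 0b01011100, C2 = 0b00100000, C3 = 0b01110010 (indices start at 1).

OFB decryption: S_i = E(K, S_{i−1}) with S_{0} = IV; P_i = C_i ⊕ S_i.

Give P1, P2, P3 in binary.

P1 = 0b10110111, P2 = 0b11010001, P3 = 0b10000101

P1: S = E(K, 0b11100101) = 0b11101011; 0b01011100 ⊕ 0b11101011 = 0b10110111.
P2: S = E(K, 0b11101011) = 0b11110001; 0b00100000 ⊕ 0b11110001 = 0b11010001.
P3: S = E(K, 0b11110001) = 0b11110111; 0b01110010 ⊕ 0b11110111 = 0b10000101.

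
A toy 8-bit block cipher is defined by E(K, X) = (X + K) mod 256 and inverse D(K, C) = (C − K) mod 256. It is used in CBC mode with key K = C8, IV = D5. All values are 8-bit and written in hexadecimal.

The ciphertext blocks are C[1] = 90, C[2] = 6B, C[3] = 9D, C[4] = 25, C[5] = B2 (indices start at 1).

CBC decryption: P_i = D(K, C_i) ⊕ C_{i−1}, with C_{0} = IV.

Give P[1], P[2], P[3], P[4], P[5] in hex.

P[1]: D(K, 90) = C8; C8 ⊕ D5 = 1D.
P[2]: D(K, 6B) = A3; A3 ⊕ 90 = 33.
P[3]: D(K, 9D) = D5; D5 ⊕ 6B = BE.
P[4]: D(K, 25) = 5D; 5D ⊕ 9D = C0.
P[5]: D(K, B2) = EA; EA ⊕ 25 = CF.

P[1] = 1D, P[2] = 33, P[3] = BE, P[4] = C0, P[5] = CF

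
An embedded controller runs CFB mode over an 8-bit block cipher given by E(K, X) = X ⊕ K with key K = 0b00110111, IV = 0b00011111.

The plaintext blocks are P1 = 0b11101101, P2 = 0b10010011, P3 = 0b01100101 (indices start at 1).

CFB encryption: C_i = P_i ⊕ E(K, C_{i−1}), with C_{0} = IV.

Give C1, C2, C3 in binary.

C1 = 0b11000101, C2 = 0b01100001, C3 = 0b00110011

C1: E(K, 0b00011111) = 0b00101000; 0b11101101 ⊕ 0b00101000 = 0b11000101.
C2: E(K, 0b11000101) = 0b11110010; 0b10010011 ⊕ 0b11110010 = 0b01100001.
C3: E(K, 0b01100001) = 0b01010110; 0b01100101 ⊕ 0b01010110 = 0b00110011.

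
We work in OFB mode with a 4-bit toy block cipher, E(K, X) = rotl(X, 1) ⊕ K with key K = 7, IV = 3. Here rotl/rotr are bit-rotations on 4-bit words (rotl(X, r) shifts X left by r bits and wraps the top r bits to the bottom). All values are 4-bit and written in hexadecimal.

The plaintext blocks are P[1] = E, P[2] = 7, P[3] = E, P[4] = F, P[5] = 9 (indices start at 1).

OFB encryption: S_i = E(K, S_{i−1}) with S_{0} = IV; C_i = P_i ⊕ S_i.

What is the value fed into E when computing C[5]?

C[1]: S = E(K, 3) = 1; E ⊕ 1 = F.
C[2]: S = E(K, 1) = 5; 7 ⊕ 5 = 2.
C[3]: S = E(K, 5) = D; E ⊕ D = 3.
C[4]: S = E(K, D) = C; F ⊕ C = 3.
C[5]: S = E(K, C) = E; 9 ⊕ E = 7.
So the input to E for block [5] is C.

C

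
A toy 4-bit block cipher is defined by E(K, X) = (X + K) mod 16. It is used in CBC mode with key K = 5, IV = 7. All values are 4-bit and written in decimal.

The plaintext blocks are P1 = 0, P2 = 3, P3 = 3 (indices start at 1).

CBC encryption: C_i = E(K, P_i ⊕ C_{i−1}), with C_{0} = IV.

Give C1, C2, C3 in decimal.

C1 = 12, C2 = 4, C3 = 12

C1: P1 ⊕ 7 = 7; E(K, 7) = 12.
C2: P2 ⊕ 12 = 15; E(K, 15) = 4.
C3: P3 ⊕ 4 = 7; E(K, 7) = 12.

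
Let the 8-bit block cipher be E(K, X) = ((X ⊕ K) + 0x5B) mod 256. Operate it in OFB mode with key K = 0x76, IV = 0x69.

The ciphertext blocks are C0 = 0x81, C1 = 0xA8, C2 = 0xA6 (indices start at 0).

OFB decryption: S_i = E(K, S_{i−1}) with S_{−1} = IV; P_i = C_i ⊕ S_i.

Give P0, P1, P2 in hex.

P0: S = E(K, 0x69) = 0x7A; 0x81 ⊕ 0x7A = 0xFB.
P1: S = E(K, 0x7A) = 0x67; 0xA8 ⊕ 0x67 = 0xCF.
P2: S = E(K, 0x67) = 0x6C; 0xA6 ⊕ 0x6C = 0xCA.

P0 = 0xFB, P1 = 0xCF, P2 = 0xCA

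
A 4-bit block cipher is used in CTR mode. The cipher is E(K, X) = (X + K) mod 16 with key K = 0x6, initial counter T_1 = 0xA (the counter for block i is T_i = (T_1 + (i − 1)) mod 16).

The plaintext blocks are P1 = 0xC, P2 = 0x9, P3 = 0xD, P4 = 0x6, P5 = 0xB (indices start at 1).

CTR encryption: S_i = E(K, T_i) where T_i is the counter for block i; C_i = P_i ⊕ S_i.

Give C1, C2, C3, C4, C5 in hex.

C1: T = 0xA, S = E(K, T) = 0x0; 0xC ⊕ 0x0 = 0xC.
C2: T = 0xB, S = E(K, T) = 0x1; 0x9 ⊕ 0x1 = 0x8.
C3: T = 0xC, S = E(K, T) = 0x2; 0xD ⊕ 0x2 = 0xF.
C4: T = 0xD, S = E(K, T) = 0x3; 0x6 ⊕ 0x3 = 0x5.
C5: T = 0xE, S = E(K, T) = 0x4; 0xB ⊕ 0x4 = 0xF.

C1 = 0xC, C2 = 0x8, C3 = 0xF, C4 = 0x5, C5 = 0xF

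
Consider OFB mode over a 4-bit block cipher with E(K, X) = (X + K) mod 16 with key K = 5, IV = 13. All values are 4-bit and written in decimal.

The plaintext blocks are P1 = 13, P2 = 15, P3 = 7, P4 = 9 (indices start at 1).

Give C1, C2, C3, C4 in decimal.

OFB encryption: S_i = E(K, S_{i−1}) with S_{0} = IV; C_i = P_i ⊕ S_i.
C1: S = E(K, 13) = 2; 13 ⊕ 2 = 15.
C2: S = E(K, 2) = 7; 15 ⊕ 7 = 8.
C3: S = E(K, 7) = 12; 7 ⊕ 12 = 11.
C4: S = E(K, 12) = 1; 9 ⊕ 1 = 8.

C1 = 15, C2 = 8, C3 = 11, C4 = 8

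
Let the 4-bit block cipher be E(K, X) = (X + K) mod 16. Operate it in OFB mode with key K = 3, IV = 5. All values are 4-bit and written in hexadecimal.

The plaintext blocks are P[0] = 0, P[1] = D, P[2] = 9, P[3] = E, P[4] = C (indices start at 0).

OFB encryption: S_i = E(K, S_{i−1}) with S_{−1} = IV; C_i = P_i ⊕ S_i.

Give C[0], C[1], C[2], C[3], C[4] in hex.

C[0] = 8, C[1] = 6, C[2] = 7, C[3] = F, C[4] = 8

C[0]: S = E(K, 5) = 8; 0 ⊕ 8 = 8.
C[1]: S = E(K, 8) = B; D ⊕ B = 6.
C[2]: S = E(K, B) = E; 9 ⊕ E = 7.
C[3]: S = E(K, E) = 1; E ⊕ 1 = F.
C[4]: S = E(K, 1) = 4; C ⊕ 4 = 8.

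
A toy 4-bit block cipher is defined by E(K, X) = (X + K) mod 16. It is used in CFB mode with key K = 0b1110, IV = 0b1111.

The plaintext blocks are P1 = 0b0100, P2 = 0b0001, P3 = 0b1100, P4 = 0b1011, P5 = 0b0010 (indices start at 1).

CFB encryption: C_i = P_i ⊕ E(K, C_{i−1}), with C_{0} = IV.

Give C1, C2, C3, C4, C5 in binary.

C1 = 0b1001, C2 = 0b0110, C3 = 0b1000, C4 = 0b1101, C5 = 0b1001

C1: E(K, 0b1111) = 0b1101; 0b0100 ⊕ 0b1101 = 0b1001.
C2: E(K, 0b1001) = 0b0111; 0b0001 ⊕ 0b0111 = 0b0110.
C3: E(K, 0b0110) = 0b0100; 0b1100 ⊕ 0b0100 = 0b1000.
C4: E(K, 0b1000) = 0b0110; 0b1011 ⊕ 0b0110 = 0b1101.
C5: E(K, 0b1101) = 0b1011; 0b0010 ⊕ 0b1011 = 0b1001.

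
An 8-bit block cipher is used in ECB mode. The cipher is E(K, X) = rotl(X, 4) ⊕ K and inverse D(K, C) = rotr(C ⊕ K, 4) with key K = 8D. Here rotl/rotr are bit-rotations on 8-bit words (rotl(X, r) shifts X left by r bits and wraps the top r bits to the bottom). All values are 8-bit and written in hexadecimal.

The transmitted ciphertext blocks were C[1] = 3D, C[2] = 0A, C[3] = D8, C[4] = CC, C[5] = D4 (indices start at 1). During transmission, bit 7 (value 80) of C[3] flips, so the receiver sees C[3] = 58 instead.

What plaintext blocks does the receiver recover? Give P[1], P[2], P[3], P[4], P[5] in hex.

ECB decryption: P_i = D(K, C_i).
Only C[3] changed, to 58. In ECB, a change in C_i affects only P_i. Decrypting the received ciphertext:
P[1]: D(K, 3D) = 0B.
P[2]: D(K, 0A) = 78.
P[3]: D(K, 58) = 5D.
P[4]: D(K, CC) = 14.
P[5]: D(K, D4) = 95.
Blocks that differ from the original plaintext: P[3].

P[1] = 0B, P[2] = 78, P[3] = 5D, P[4] = 14, P[5] = 95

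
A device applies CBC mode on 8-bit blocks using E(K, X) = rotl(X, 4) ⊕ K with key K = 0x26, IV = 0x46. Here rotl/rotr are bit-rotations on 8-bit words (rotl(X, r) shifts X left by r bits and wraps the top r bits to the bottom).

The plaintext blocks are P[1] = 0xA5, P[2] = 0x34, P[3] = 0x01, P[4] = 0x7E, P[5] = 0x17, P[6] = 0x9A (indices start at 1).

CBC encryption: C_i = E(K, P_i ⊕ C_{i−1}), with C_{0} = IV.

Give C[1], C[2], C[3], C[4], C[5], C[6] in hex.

C[1]: P[1] ⊕ 0x46 = 0xE3; E(K, 0xE3) = 0x18.
C[2]: P[2] ⊕ 0x18 = 0x2C; E(K, 0x2C) = 0xE4.
C[3]: P[3] ⊕ 0xE4 = 0xE5; E(K, 0xE5) = 0x78.
C[4]: P[4] ⊕ 0x78 = 0x06; E(K, 0x06) = 0x46.
C[5]: P[5] ⊕ 0x46 = 0x51; E(K, 0x51) = 0x33.
C[6]: P[6] ⊕ 0x33 = 0xA9; E(K, 0xA9) = 0xBC.

C[1] = 0x18, C[2] = 0xE4, C[3] = 0x78, C[4] = 0x46, C[5] = 0x33, C[6] = 0xBC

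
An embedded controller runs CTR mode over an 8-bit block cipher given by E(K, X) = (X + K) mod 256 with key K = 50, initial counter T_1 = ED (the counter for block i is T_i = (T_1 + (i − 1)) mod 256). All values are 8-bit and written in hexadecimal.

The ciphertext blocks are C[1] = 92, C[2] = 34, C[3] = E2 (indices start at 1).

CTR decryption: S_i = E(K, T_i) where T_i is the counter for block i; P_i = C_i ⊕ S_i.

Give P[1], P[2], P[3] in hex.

P[1] = AF, P[2] = 0A, P[3] = DD

P[1]: T = ED, S = E(K, T) = 3D; 92 ⊕ 3D = AF.
P[2]: T = EE, S = E(K, T) = 3E; 34 ⊕ 3E = 0A.
P[3]: T = EF, S = E(K, T) = 3F; E2 ⊕ 3F = DD.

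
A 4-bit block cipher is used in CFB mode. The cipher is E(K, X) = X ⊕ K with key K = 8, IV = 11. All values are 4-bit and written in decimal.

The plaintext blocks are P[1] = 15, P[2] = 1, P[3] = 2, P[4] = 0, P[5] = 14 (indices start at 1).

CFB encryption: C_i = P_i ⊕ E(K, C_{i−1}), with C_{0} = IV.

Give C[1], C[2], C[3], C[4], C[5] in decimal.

C[1] = 12, C[2] = 5, C[3] = 15, C[4] = 7, C[5] = 1

C[1]: E(K, 11) = 3; 15 ⊕ 3 = 12.
C[2]: E(K, 12) = 4; 1 ⊕ 4 = 5.
C[3]: E(K, 5) = 13; 2 ⊕ 13 = 15.
C[4]: E(K, 15) = 7; 0 ⊕ 7 = 7.
C[5]: E(K, 7) = 15; 14 ⊕ 15 = 1.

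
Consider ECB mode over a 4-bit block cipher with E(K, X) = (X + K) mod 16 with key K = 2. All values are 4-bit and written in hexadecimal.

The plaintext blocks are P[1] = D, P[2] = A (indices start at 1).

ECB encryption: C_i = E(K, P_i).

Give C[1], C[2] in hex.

C[1] = F, C[2] = C

C[1]: E(K, D) = F.
C[2]: E(K, A) = C.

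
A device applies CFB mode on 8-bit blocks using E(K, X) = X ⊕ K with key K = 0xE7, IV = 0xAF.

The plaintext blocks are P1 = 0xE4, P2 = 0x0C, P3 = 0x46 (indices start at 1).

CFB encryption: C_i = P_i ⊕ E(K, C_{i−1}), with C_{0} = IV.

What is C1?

C1: E(K, 0xAF) = 0x48; 0xE4 ⊕ 0x48 = 0xAC.

C1 = 0xAC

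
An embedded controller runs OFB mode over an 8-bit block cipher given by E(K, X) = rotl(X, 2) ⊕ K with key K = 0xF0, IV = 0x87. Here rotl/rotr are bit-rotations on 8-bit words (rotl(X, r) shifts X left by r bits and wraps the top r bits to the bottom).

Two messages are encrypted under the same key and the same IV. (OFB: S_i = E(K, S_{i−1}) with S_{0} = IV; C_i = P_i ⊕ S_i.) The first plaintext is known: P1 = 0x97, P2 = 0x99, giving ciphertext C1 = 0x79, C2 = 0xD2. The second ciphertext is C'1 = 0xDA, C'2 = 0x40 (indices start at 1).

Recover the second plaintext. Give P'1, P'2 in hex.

In OFB with a reused IV, both messages share the same keystream S_i, so C_i ⊕ C'_i = P_i ⊕ P'_i and thus P'_i = P_i ⊕ C_i ⊕ C'_i.
P'1: 0x97 ⊕ 0x79 ⊕ 0xDA = 0x34.
P'2: 0x99 ⊕ 0xD2 ⊕ 0x40 = 0x0B.

P'1 = 0x34, P'2 = 0x0B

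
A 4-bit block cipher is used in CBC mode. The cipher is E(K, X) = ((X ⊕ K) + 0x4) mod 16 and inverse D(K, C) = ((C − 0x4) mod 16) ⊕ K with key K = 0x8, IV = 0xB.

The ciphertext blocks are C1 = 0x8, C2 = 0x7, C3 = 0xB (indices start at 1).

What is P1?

P1 = 0x7

CBC decryption: P_i = D(K, C_i) ⊕ C_{i−1}, with C_{0} = IV.
P1: D(K, 0x8) = 0xC; 0xC ⊕ 0xB = 0x7.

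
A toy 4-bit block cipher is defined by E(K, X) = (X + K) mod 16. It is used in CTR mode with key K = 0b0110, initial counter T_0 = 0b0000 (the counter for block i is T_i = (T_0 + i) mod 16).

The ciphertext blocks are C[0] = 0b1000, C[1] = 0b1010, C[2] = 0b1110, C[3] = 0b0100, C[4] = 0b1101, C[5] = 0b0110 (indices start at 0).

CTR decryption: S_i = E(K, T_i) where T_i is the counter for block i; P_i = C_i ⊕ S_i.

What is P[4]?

P[4]: T = 0b0100, S = E(K, T) = 0b1010; 0b1101 ⊕ 0b1010 = 0b0111.

P[4] = 0b0111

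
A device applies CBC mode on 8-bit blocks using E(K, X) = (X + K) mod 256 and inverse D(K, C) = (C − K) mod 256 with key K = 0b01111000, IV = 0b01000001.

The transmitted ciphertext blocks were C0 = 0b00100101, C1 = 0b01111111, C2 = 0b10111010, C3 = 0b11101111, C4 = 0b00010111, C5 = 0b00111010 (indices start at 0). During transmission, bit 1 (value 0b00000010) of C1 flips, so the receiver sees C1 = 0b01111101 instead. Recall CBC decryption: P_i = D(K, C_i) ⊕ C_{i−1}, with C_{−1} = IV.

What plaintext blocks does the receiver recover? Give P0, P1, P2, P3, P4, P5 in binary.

Only C1 changed, to 0b01111101. In CBC, a change in C_i garbles P_i and flips the same bit in P_{i+1}. Decrypting the received ciphertext:
P0: D(K, 0b00100101) = 0b10101101; 0b10101101 ⊕ 0b01000001 = 0b11101100.
P1: D(K, 0b01111101) = 0b00000101; 0b00000101 ⊕ 0b00100101 = 0b00100000.
P2: D(K, 0b10111010) = 0b01000010; 0b01000010 ⊕ 0b01111101 = 0b00111111.
P3: D(K, 0b11101111) = 0b01110111; 0b01110111 ⊕ 0b10111010 = 0b11001101.
P4: D(K, 0b00010111) = 0b10011111; 0b10011111 ⊕ 0b11101111 = 0b01110000.
P5: D(K, 0b00111010) = 0b11000010; 0b11000010 ⊕ 0b00010111 = 0b11010101.
Blocks that differ from the original plaintext: P1, P2.

P0 = 0b11101100, P1 = 0b00100000, P2 = 0b00111111, P3 = 0b11001101, P4 = 0b01110000, P5 = 0b11010101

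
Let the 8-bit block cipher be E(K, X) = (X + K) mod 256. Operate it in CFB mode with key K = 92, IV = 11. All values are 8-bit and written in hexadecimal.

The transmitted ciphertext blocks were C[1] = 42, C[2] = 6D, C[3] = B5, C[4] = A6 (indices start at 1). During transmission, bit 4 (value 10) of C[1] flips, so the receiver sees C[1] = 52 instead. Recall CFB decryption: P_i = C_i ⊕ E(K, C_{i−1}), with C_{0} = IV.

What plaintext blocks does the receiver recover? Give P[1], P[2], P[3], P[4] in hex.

P[1] = F1, P[2] = 89, P[3] = 4A, P[4] = E1

Only C[1] changed, to 52. In CFB, a change in C_i flips the same bit in P_i and garbles P_{i+1}. Decrypting the received ciphertext:
P[1]: E(K, 11) = A3; 52 ⊕ A3 = F1.
P[2]: E(K, 52) = E4; 6D ⊕ E4 = 89.
P[3]: E(K, 6D) = FF; B5 ⊕ FF = 4A.
P[4]: E(K, B5) = 47; A6 ⊕ 47 = E1.
Blocks that differ from the original plaintext: P[1], P[2].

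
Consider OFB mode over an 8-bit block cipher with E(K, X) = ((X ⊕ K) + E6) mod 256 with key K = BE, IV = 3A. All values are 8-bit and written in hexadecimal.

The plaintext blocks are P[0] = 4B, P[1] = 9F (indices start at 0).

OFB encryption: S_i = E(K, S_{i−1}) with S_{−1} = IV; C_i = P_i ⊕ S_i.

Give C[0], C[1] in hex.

C[0] = 21, C[1] = 25

C[0]: S = E(K, 3A) = 6A; 4B ⊕ 6A = 21.
C[1]: S = E(K, 6A) = BA; 9F ⊕ BA = 25.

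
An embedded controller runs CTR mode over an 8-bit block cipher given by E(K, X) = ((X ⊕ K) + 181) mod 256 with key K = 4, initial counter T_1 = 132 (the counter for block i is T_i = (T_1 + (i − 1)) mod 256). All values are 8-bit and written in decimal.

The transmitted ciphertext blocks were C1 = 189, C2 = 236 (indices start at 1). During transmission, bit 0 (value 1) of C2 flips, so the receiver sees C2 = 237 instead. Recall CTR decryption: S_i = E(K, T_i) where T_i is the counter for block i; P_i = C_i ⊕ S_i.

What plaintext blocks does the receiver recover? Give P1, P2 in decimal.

Only C2 changed, to 237. In CTR, a change in C_i flips the same bit in P_i only; the keystream is unaffected. Decrypting the received ciphertext:
P1: T = 132, S = E(K, T) = 53; 189 ⊕ 53 = 136.
P2: T = 133, S = E(K, T) = 54; 237 ⊕ 54 = 219.
Blocks that differ from the original plaintext: P2.

P1 = 136, P2 = 219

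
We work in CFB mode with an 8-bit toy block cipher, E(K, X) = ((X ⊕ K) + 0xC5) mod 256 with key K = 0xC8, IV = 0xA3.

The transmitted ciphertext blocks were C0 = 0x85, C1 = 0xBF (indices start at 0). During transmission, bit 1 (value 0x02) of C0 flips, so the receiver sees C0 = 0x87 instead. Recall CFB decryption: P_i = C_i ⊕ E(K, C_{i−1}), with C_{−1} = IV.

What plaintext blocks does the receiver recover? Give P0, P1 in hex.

P0 = 0xB7, P1 = 0xAB

Only C0 changed, to 0x87. In CFB, a change in C_i flips the same bit in P_i and garbles P_{i+1}. Decrypting the received ciphertext:
P0: E(K, 0xA3) = 0x30; 0x87 ⊕ 0x30 = 0xB7.
P1: E(K, 0x87) = 0x14; 0xBF ⊕ 0x14 = 0xAB.
Blocks that differ from the original plaintext: P0, P1.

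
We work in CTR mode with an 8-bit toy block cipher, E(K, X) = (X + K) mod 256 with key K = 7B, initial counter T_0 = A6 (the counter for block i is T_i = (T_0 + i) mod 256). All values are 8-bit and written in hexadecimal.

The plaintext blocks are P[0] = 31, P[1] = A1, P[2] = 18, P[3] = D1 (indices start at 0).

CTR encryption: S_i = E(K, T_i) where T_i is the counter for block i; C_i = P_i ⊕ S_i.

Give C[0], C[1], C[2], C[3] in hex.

C[0]: T = A6, S = E(K, T) = 21; 31 ⊕ 21 = 10.
C[1]: T = A7, S = E(K, T) = 22; A1 ⊕ 22 = 83.
C[2]: T = A8, S = E(K, T) = 23; 18 ⊕ 23 = 3B.
C[3]: T = A9, S = E(K, T) = 24; D1 ⊕ 24 = F5.

C[0] = 10, C[1] = 83, C[2] = 3B, C[3] = F5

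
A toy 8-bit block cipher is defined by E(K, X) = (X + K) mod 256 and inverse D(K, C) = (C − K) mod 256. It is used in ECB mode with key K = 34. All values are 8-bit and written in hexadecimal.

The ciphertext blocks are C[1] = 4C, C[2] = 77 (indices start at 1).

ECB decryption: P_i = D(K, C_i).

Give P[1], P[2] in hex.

P[1] = 18, P[2] = 43

P[1]: D(K, 4C) = 18.
P[2]: D(K, 77) = 43.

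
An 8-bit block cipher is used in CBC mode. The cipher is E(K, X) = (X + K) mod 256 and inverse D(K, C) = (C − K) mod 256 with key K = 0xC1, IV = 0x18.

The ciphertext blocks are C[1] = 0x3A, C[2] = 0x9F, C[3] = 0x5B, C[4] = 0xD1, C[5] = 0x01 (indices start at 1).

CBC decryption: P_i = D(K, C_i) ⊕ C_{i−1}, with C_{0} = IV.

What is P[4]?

P[4]: D(K, 0xD1) = 0x10; 0x10 ⊕ 0x5B = 0x4B.

P[4] = 0x4B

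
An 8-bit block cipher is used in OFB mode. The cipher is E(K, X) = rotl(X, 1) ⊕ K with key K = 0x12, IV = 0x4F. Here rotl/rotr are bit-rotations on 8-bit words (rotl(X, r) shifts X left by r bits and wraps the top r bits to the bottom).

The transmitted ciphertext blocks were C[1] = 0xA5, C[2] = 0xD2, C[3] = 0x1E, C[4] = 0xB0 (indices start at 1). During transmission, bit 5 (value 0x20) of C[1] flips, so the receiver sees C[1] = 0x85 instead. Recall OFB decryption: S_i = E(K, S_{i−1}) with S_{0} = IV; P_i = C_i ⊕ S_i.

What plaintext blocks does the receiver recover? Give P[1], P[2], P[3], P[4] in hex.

P[1] = 0x09, P[2] = 0xD9, P[3] = 0x1A, P[4] = 0xAA

Only C[1] changed, to 0x85. In OFB, a change in C_i flips the same bit in P_i only; the keystream is unaffected. Decrypting the received ciphertext:
P[1]: S = E(K, 0x4F) = 0x8C; 0x85 ⊕ 0x8C = 0x09.
P[2]: S = E(K, 0x8C) = 0x0B; 0xD2 ⊕ 0x0B = 0xD9.
P[3]: S = E(K, 0x0B) = 0x04; 0x1E ⊕ 0x04 = 0x1A.
P[4]: S = E(K, 0x04) = 0x1A; 0xB0 ⊕ 0x1A = 0xAA.
Blocks that differ from the original plaintext: P[1].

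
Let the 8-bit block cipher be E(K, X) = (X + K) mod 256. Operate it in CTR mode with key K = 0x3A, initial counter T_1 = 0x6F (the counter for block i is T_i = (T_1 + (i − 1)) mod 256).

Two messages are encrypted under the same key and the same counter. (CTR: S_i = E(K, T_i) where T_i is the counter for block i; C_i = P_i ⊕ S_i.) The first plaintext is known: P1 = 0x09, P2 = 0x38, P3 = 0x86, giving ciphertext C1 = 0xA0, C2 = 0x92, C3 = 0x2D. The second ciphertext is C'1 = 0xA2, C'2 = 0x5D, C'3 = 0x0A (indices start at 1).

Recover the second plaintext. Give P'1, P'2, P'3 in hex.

In CTR with a reused counter, both messages share the same keystream S_i, so C_i ⊕ C'_i = P_i ⊕ P'_i and thus P'_i = P_i ⊕ C_i ⊕ C'_i.
P'1: 0x09 ⊕ 0xA0 ⊕ 0xA2 = 0x0B.
P'2: 0x38 ⊕ 0x92 ⊕ 0x5D = 0xF7.
P'3: 0x86 ⊕ 0x2D ⊕ 0x0A = 0xA1.

P'1 = 0x0B, P'2 = 0xF7, P'3 = 0xA1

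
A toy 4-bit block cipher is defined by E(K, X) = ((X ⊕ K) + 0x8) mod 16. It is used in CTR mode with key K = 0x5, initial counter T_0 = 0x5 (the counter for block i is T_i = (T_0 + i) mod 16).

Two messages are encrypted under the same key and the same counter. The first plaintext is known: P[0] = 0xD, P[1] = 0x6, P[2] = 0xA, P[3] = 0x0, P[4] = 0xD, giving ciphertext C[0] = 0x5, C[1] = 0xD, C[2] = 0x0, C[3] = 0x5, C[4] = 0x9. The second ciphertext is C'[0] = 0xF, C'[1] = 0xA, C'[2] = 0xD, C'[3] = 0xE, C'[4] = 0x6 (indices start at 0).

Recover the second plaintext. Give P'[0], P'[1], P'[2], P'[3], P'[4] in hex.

In CTR with a reused counter, both messages share the same keystream S_i, so C_i ⊕ C'_i = P_i ⊕ P'_i and thus P'_i = P_i ⊕ C_i ⊕ C'_i.
P'[0]: 0xD ⊕ 0x5 ⊕ 0xF = 0x7.
P'[1]: 0x6 ⊕ 0xD ⊕ 0xA = 0x1.
P'[2]: 0xA ⊕ 0x0 ⊕ 0xD = 0x7.
P'[3]: 0x0 ⊕ 0x5 ⊕ 0xE = 0xB.
P'[4]: 0xD ⊕ 0x9 ⊕ 0x6 = 0x2.

P'[0] = 0x7, P'[1] = 0x1, P'[2] = 0x7, P'[3] = 0xB, P'[4] = 0x2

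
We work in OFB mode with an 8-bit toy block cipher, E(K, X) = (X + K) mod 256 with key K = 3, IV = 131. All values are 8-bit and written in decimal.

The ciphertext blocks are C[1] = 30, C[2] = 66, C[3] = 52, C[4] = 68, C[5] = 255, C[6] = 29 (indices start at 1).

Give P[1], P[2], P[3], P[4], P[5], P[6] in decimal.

P[1] = 152, P[2] = 203, P[3] = 184, P[4] = 203, P[5] = 109, P[6] = 136

OFB decryption: S_i = E(K, S_{i−1}) with S_{0} = IV; P_i = C_i ⊕ S_i.
P[1]: S = E(K, 131) = 134; 30 ⊕ 134 = 152.
P[2]: S = E(K, 134) = 137; 66 ⊕ 137 = 203.
P[3]: S = E(K, 137) = 140; 52 ⊕ 140 = 184.
P[4]: S = E(K, 140) = 143; 68 ⊕ 143 = 203.
P[5]: S = E(K, 143) = 146; 255 ⊕ 146 = 109.
P[6]: S = E(K, 146) = 149; 29 ⊕ 149 = 136.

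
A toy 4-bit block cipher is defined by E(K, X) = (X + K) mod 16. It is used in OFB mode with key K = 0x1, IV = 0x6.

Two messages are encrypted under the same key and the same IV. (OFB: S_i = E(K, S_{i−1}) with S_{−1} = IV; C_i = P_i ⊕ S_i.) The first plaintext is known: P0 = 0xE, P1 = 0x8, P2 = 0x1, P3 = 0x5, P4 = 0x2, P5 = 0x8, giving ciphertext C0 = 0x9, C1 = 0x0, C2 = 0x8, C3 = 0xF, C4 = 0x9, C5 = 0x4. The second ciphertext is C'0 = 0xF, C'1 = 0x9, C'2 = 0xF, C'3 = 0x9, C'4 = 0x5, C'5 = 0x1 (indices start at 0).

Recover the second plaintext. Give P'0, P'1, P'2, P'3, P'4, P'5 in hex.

P'0 = 0x8, P'1 = 0x1, P'2 = 0x6, P'3 = 0x3, P'4 = 0xE, P'5 = 0xD

In OFB with a reused IV, both messages share the same keystream S_i, so C_i ⊕ C'_i = P_i ⊕ P'_i and thus P'_i = P_i ⊕ C_i ⊕ C'_i.
P'0: 0xE ⊕ 0x9 ⊕ 0xF = 0x8.
P'1: 0x8 ⊕ 0x0 ⊕ 0x9 = 0x1.
P'2: 0x1 ⊕ 0x8 ⊕ 0xF = 0x6.
P'3: 0x5 ⊕ 0xF ⊕ 0x9 = 0x3.
P'4: 0x2 ⊕ 0x9 ⊕ 0x5 = 0xE.
P'5: 0x8 ⊕ 0x4 ⊕ 0x1 = 0xD.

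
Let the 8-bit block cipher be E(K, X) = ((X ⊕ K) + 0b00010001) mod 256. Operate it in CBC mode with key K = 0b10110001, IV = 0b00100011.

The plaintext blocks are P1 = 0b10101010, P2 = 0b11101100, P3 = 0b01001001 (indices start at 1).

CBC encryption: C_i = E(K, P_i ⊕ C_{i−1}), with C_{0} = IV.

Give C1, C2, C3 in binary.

C1: P1 ⊕ 0b00100011 = 0b10001001; E(K, 0b10001001) = 0b01001001.
C2: P2 ⊕ 0b01001001 = 0b10100101; E(K, 0b10100101) = 0b00100101.
C3: P3 ⊕ 0b00100101 = 0b01101100; E(K, 0b01101100) = 0b11101110.

C1 = 0b01001001, C2 = 0b00100101, C3 = 0b11101110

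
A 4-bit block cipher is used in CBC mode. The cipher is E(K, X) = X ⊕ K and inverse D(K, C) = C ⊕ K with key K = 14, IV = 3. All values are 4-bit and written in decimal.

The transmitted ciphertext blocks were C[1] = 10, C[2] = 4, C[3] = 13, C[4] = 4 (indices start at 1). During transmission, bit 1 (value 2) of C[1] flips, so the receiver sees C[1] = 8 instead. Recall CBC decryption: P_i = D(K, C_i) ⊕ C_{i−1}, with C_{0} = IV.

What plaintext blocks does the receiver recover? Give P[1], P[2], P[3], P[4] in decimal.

Only C[1] changed, to 8. In CBC, a change in C_i garbles P_i and flips the same bit in P_{i+1}. Decrypting the received ciphertext:
P[1]: D(K, 8) = 6; 6 ⊕ 3 = 5.
P[2]: D(K, 4) = 10; 10 ⊕ 8 = 2.
P[3]: D(K, 13) = 3; 3 ⊕ 4 = 7.
P[4]: D(K, 4) = 10; 10 ⊕ 13 = 7.
Blocks that differ from the original plaintext: P[1], P[2].

P[1] = 5, P[2] = 2, P[3] = 7, P[4] = 7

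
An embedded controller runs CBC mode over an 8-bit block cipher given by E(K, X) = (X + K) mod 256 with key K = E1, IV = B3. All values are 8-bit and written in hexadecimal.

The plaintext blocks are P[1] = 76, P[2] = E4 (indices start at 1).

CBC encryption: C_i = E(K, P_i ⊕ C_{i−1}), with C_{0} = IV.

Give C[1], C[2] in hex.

C[1] = A6, C[2] = 23

C[1]: P[1] ⊕ B3 = C5; E(K, C5) = A6.
C[2]: P[2] ⊕ A6 = 42; E(K, 42) = 23.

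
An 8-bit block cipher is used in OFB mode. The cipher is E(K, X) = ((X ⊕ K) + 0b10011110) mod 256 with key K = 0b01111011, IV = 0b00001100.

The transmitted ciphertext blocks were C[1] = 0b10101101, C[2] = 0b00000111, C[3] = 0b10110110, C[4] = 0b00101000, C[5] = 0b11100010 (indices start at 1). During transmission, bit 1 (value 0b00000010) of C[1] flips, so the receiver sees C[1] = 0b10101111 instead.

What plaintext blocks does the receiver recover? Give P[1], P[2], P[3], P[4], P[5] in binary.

OFB decryption: S_i = E(K, S_{i−1}) with S_{0} = IV; P_i = C_i ⊕ S_i.
Only C[1] changed, to 0b10101111. In OFB, a change in C_i flips the same bit in P_i only; the keystream is unaffected. Decrypting the received ciphertext:
P[1]: S = E(K, 0b00001100) = 0b00010101; 0b10101111 ⊕ 0b00010101 = 0b10111010.
P[2]: S = E(K, 0b00010101) = 0b00001100; 0b00000111 ⊕ 0b00001100 = 0b00001011.
P[3]: S = E(K, 0b00001100) = 0b00010101; 0b10110110 ⊕ 0b00010101 = 0b10100011.
P[4]: S = E(K, 0b00010101) = 0b00001100; 0b00101000 ⊕ 0b00001100 = 0b00100100.
P[5]: S = E(K, 0b00001100) = 0b00010101; 0b11100010 ⊕ 0b00010101 = 0b11110111.
Blocks that differ from the original plaintext: P[1].

P[1] = 0b10111010, P[2] = 0b00001011, P[3] = 0b10100011, P[4] = 0b00100100, P[5] = 0b11110111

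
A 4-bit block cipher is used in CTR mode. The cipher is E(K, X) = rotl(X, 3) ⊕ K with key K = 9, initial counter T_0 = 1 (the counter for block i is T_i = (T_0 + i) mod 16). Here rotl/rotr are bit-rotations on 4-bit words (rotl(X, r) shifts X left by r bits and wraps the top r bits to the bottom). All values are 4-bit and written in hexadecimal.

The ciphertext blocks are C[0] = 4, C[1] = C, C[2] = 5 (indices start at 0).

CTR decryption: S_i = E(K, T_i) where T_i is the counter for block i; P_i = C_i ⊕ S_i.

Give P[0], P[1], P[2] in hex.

P[0] = 5, P[1] = 4, P[2] = 5

P[0]: T = 1, S = E(K, T) = 1; 4 ⊕ 1 = 5.
P[1]: T = 2, S = E(K, T) = 8; C ⊕ 8 = 4.
P[2]: T = 3, S = E(K, T) = 0; 5 ⊕ 0 = 5.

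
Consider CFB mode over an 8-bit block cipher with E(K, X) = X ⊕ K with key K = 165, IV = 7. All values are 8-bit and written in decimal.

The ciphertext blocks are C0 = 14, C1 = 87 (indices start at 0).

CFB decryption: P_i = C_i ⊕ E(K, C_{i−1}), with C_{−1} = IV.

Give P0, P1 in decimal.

P0: E(K, 7) = 162; 14 ⊕ 162 = 172.
P1: E(K, 14) = 171; 87 ⊕ 171 = 252.

P0 = 172, P1 = 252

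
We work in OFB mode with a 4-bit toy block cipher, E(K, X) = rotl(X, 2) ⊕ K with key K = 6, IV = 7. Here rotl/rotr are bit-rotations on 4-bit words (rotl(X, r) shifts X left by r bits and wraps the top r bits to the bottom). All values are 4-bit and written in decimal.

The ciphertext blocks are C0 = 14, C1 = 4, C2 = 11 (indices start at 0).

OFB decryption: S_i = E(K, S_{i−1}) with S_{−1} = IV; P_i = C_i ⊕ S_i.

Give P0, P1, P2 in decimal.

P0: S = E(K, 7) = 11; 14 ⊕ 11 = 5.
P1: S = E(K, 11) = 8; 4 ⊕ 8 = 12.
P2: S = E(K, 8) = 4; 11 ⊕ 4 = 15.

P0 = 5, P1 = 12, P2 = 15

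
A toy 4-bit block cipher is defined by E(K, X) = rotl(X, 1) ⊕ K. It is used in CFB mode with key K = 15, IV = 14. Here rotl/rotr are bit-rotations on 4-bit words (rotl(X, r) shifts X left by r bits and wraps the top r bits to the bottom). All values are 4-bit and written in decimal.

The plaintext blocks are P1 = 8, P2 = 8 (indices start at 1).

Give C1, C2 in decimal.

CFB encryption: C_i = P_i ⊕ E(K, C_{i−1}), with C_{0} = IV.
C1: E(K, 14) = 2; 8 ⊕ 2 = 10.
C2: E(K, 10) = 10; 8 ⊕ 10 = 2.

C1 = 10, C2 = 2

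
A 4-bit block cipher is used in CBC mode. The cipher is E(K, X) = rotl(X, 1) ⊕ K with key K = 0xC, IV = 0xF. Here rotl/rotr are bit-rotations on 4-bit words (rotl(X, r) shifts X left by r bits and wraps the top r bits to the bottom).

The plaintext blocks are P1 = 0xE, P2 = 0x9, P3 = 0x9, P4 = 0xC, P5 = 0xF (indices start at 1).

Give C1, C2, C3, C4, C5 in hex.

CBC encryption: C_i = E(K, P_i ⊕ C_{i−1}), with C_{0} = IV.
C1: P1 ⊕ 0xF = 0x1; E(K, 0x1) = 0xE.
C2: P2 ⊕ 0xE = 0x7; E(K, 0x7) = 0x2.
C3: P3 ⊕ 0x2 = 0xB; E(K, 0xB) = 0xB.
C4: P4 ⊕ 0xB = 0x7; E(K, 0x7) = 0x2.
C5: P5 ⊕ 0x2 = 0xD; E(K, 0xD) = 0x7.

C1 = 0xE, C2 = 0x2, C3 = 0xB, C4 = 0x2, C5 = 0x7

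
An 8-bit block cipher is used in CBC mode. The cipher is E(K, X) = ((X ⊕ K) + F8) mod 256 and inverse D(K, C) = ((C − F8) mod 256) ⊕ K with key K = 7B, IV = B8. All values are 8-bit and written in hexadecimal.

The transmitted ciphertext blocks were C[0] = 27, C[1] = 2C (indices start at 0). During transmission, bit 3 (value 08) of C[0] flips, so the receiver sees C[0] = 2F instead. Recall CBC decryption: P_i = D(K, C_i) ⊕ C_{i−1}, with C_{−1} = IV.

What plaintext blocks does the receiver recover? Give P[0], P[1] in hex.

P[0] = F4, P[1] = 60

Only C[0] changed, to 2F. In CBC, a change in C_i garbles P_i and flips the same bit in P_{i+1}. Decrypting the received ciphertext:
P[0]: D(K, 2F) = 4C; 4C ⊕ B8 = F4.
P[1]: D(K, 2C) = 4F; 4F ⊕ 2F = 60.
Blocks that differ from the original plaintext: P[0], P[1].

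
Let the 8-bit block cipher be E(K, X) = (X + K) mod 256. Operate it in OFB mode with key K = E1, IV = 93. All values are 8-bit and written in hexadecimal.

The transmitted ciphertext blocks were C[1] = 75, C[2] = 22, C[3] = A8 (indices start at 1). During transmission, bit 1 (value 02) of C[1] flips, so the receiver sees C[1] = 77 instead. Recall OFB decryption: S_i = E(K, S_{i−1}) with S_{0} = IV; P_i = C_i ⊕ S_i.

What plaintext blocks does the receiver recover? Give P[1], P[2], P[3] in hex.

Only C[1] changed, to 77. In OFB, a change in C_i flips the same bit in P_i only; the keystream is unaffected. Decrypting the received ciphertext:
P[1]: S = E(K, 93) = 74; 77 ⊕ 74 = 03.
P[2]: S = E(K, 74) = 55; 22 ⊕ 55 = 77.
P[3]: S = E(K, 55) = 36; A8 ⊕ 36 = 9E.
Blocks that differ from the original plaintext: P[1].

P[1] = 03, P[2] = 77, P[3] = 9E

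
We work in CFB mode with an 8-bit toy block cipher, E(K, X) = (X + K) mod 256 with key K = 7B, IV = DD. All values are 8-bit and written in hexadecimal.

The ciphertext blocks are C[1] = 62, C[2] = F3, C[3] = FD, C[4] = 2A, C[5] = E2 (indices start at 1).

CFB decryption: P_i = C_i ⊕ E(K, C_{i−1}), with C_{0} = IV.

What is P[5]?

P[5]: E(K, 2A) = A5; E2 ⊕ A5 = 47.

P[5] = 47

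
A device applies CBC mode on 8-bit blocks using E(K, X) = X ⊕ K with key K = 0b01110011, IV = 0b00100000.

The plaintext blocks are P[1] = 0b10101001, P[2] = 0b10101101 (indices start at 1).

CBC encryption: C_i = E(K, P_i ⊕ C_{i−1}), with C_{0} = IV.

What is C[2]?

C[1]: P[1] ⊕ 0b00100000 = 0b10001001; E(K, 0b10001001) = 0b11111010.
C[2]: P[2] ⊕ 0b11111010 = 0b01010111; E(K, 0b01010111) = 0b00100100.

C[2] = 0b00100100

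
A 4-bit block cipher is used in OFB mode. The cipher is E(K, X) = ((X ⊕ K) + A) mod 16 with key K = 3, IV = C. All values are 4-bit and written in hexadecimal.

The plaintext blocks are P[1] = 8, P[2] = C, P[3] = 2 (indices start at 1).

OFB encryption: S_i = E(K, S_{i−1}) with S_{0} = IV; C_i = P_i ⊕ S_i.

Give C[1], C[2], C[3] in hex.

C[1]: S = E(K, C) = 9; 8 ⊕ 9 = 1.
C[2]: S = E(K, 9) = 4; C ⊕ 4 = 8.
C[3]: S = E(K, 4) = 1; 2 ⊕ 1 = 3.

C[1] = 1, C[2] = 8, C[3] = 3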